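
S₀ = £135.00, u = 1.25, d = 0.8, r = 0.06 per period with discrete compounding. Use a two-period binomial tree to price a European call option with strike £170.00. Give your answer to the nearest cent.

£12.16

Risk-neutral probability p = (1 + 0.06 − 0.8)/(1.25 − 0.8) = 0.2600/0.4500 = 0.5778
Terminal stock prices: S_uu = 210.9, S_ud = 135, S_dd = 86.4
Terminal payoffs (S − K): max(40.94, 0) = 40.94, max(-35, 0) = 0, max(-83.6, 0) = 0
Node u (S = 168.8): V_u = 1/1.06·[0.5778·40.9375 + 0.4222·0.0000] = 22.3139
Node d (S = 108): V_d = 1/1.06·[0.5778·0.0000 + 0.4222·0.0000] = 0.0000
Node 0 (S = 135): V_0 = 1/1.06·[0.5778·22.3139 + 0.4222·0.0000] = 12.1627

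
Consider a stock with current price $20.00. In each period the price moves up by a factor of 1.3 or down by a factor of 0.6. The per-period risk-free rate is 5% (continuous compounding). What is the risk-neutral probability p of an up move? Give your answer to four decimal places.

p = 0.6447

Risk-neutral probability p = (e^0.05 − 0.6)/(1.3 − 0.6) = 0.4513/0.7000 = 0.6447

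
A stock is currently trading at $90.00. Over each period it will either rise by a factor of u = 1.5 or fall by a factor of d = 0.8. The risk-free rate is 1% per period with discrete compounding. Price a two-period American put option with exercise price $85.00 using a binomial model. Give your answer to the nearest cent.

Risk-neutral probability p = (1 + 0.01 − 0.8)/(1.5 − 0.8) = 0.2100/0.7000 = 0.3000
Terminal stock prices: S_uu = 202.5, S_ud = 108, S_dd = 57.6
Terminal payoffs (K − S): max(-117.5, 0) = 0, max(-23, 0) = 0, max(27.4, 0) = 27.4
Node u (S = 135): continuation = 1/1.01·[0.3000·0.0000 + 0.7000·0.0000] = 0.0000; exercise value = 0.0000 ≤ continuation, so V_u = 0.0000
Node d (S = 72): continuation = 1/1.01·[0.3000·0.0000 + 0.7000·27.4000] = 18.9901; exercise value = 13.0000 ≤ continuation, so V_d = 18.9901
Node 0 (S = 90): continuation = 1/1.01·[0.3000·0.0000 + 0.7000·18.9901] = 13.1615; exercise value = 0.0000 ≤ continuation, so V_0 = 13.1615

$13.16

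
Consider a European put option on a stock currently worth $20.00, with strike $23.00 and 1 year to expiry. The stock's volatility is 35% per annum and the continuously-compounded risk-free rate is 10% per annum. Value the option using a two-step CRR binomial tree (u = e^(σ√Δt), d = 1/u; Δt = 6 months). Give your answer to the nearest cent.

$3.41

CRR parameters: u = e^(σ√Δt) = e^(0.35·√0.5) = 1.2808, d = 1/u = 0.7808
Per-period rate: rΔt = 0.1·0.5 = 0.05, so R = e^0.05 = 1.0513
Risk-neutral probability p = (e^0.05 − 0.7808)/(1.2808 − 0.7808) = 0.2705/0.5000 = 0.5410
Terminal stock prices: S_uu = 32.81, S_ud = 20, S_dd = 12.19
Terminal payoffs (K − S): max(-9.809, 0) = 0, max(3, 0) = 3, max(10.81, 0) = 10.81
Node u (S = 25.62): V_u = e^(−0.05)·[0.5410·0.0000 + 0.4590·3.0000] = 1.3099
Node d (S = 15.62): V_d = e^(−0.05)·[0.5410·3.0000 + 0.4590·10.8083] = 6.2631
Node 0 (S = 20): V_0 = e^(−0.05)·[0.5410·1.3099 + 0.4590·6.2631] = 3.4088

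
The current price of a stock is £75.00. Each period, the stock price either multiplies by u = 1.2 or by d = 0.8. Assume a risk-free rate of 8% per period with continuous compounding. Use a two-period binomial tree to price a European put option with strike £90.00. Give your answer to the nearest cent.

Risk-neutral probability p = (e^0.08 − 0.8)/(1.2 − 0.8) = 0.2833/0.4000 = 0.7082
Terminal stock prices: S_uu = 108, S_ud = 72, S_dd = 48
Terminal payoffs (K − S): max(-18, 0) = 0, max(18, 0) = 18, max(42, 0) = 42
Node u (S = 90): V_u = e^(−0.08)·[0.7082·0.0000 + 0.2918·18.0000] = 4.8483
Node d (S = 60): V_d = e^(−0.08)·[0.7082·18.0000 + 0.2918·42.0000] = 23.0805
Node 0 (S = 75): V_0 = e^(−0.08)·[0.7082·4.8483 + 0.2918·23.0805] = 9.3864

£9.39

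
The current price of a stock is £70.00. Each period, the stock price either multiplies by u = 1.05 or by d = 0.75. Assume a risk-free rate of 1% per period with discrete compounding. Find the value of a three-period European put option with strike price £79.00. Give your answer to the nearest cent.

£7.96

Risk-neutral probability p = (1 + 0.01 − 0.75)/(1.05 − 0.75) = 0.2600/0.3000 = 0.8667
Terminal stock prices: S_uuu = 81.03, S_uud = 57.88, S_udd = 41.34, S_ddd = 29.53
Terminal payoffs (K − S): max(-2.034, 0) = 0, max(21.12, 0) = 21.12, max(37.66, 0) = 37.66, max(49.47, 0) = 49.47
Node uu (S = 77.17): V_uu = 1/1.01·[0.8667·0.0000 + 0.1333·21.1188] = 2.7880
Node ud (S = 55.12): V_ud = 1/1.01·[0.8667·21.1188 + 0.1333·37.6562] = 23.0928
Node dd (S = 39.38): V_dd = 1/1.01·[0.8667·37.6562 + 0.1333·49.4688] = 38.8428
Node u (S = 73.5): V_u = 1/1.01·[0.8667·2.7880 + 0.1333·23.0928] = 5.4409
Node d (S = 52.5): V_d = 1/1.01·[0.8667·23.0928 + 0.1333·38.8428] = 24.9434
Node 0 (S = 70): V_0 = 1/1.01·[0.8667·5.4409 + 0.1333·24.9434] = 7.9616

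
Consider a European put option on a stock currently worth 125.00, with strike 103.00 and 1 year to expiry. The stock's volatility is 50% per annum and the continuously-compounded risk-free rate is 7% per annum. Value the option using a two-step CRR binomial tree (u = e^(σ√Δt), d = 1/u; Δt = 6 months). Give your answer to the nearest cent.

CRR parameters: u = e^(σ√Δt) = e^(0.5·√0.5) = 1.4241, d = 1/u = 0.7022
Per-period rate: rΔt = 0.07·0.5 = 0.035, so R = e^0.035 = 1.0356
Risk-neutral probability p = (e^0.035 − 0.7022)/(1.4241 − 0.7022) = 0.3334/0.7219 = 0.4619
Terminal stock prices: S_uu = 253.5, S_ud = 125, S_dd = 61.63
Terminal payoffs (K − S): max(-150.5, 0) = 0, max(-22, 0) = 0, max(41.37, 0) = 41.37
Node u (S = 178): V_u = e^(−0.035)·[0.4619·0.0000 + 0.5381·0.0000] = 0.0000
Node d (S = 87.77): V_d = e^(−0.035)·[0.4619·0.0000 + 0.5381·41.3664] = 21.4952
Node 0 (S = 125): V_0 = e^(−0.035)·[0.4619·0.0000 + 0.5381·21.4952] = 11.1696

11.17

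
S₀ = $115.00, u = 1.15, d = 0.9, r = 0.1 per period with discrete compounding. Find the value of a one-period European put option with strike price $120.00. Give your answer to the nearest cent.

$3.00

Risk-neutral probability p = (1 + 0.1 − 0.9)/(1.15 − 0.9) = 0.2000/0.2500 = 0.8000
Terminal stock prices: S_u = 132.2, S_d = 103.5
Terminal payoffs (K − S): max(-12.25, 0) = 0, max(16.5, 0) = 16.5
Node 0 (S = 115): V_0 = 1/1.1·[0.8000·0.0000 + 0.2000·16.5000] = 3.0000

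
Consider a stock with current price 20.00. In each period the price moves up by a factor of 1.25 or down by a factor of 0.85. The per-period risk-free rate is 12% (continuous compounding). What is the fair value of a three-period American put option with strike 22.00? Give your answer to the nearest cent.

Risk-neutral probability p = (e^0.12 − 0.85)/(1.25 − 0.85) = 0.2775/0.4000 = 0.6937
Terminal stock prices: S_uuu = 39.06, S_uud = 26.56, S_udd = 18.06, S_ddd = 12.28
Terminal payoffs (K − S): max(-17.06, 0) = 0, max(-4.562, 0) = 0, max(3.938, 0) = 3.938, max(9.718, 0) = 9.718
Node uu (S = 31.25): continuation = e^(−0.12)·[0.6937·0.0000 + 0.3063·0.0000] = 0.0000; exercise value = 0.0000 ≤ continuation, so V_uu = 0.0000
Node ud (S = 21.25): continuation = e^(−0.12)·[0.6937·0.0000 + 0.3063·3.9375] = 1.0695; exercise value = 0.7500 ≤ continuation, so V_ud = 1.0695
Node dd (S = 14.45): continuation = e^(−0.12)·[0.6937·3.9375 + 0.3063·9.7175] = 5.0622; exercise value = 7.5500 > continuation, so V_dd = 7.5500 (exercise)
Node u (S = 25): continuation = e^(−0.12)·[0.6937·0.0000 + 0.3063·1.0695] = 0.2905; exercise value = 0.0000 ≤ continuation, so V_u = 0.2905
Node d (S = 17): continuation = e^(−0.12)·[0.6937·1.0695 + 0.3063·7.5500] = 2.7089; exercise value = 5.0000 > continuation, so V_d = 5.0000 (exercise)
Node 0 (S = 20): continuation = e^(−0.12)·[0.6937·0.2905 + 0.3063·5.0000] = 1.5369; exercise value = 2.0000 > continuation, so V_0 = 2.0000 (exercise)

2.00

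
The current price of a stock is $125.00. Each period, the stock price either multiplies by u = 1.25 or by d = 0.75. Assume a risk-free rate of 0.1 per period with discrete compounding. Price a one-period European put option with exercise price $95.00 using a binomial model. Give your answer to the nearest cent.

Risk-neutral probability p = (1 + 0.1 − 0.75)/(1.25 − 0.75) = 0.3500/0.5000 = 0.7000
Terminal stock prices: S_u = 156.2, S_d = 93.75
Terminal payoffs (K − S): max(-61.25, 0) = 0, max(1.25, 0) = 1.25
Node 0 (S = 125): V_0 = 1/1.1·[0.7000·0.0000 + 0.3000·1.2500] = 0.3409

$0.34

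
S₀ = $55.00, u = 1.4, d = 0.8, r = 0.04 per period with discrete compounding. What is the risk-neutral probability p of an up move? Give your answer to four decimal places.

Risk-neutral probability p = (1 + 0.04 − 0.8)/(1.4 − 0.8) = 0.2400/0.6000 = 0.4000

p = 0.4000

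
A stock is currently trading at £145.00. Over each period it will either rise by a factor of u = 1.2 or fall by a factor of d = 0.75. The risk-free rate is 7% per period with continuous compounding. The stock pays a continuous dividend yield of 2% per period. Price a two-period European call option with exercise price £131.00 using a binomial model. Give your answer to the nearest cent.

Per-period risk-free factor R = e^0.07 = 1.0725; dividend-adjusted growth = e^(0.07−0.02) = 1.0513.
Risk-neutral probability p = (1.0513 − 0.75)/(1.2 − 0.75) = 0.3013/0.4500 = 0.6695
Terminal stock prices: S_uu = 208.8, S_ud = 130.5, S_dd = 81.56
Terminal payoffs (S − K): max(77.8, 0) = 77.8, max(-0.5, 0) = 0, max(-49.44, 0) = 0
Node u (S = 174): V_u = e^(−0.07)·[0.6695·77.8000 + 0.3305·0.0000] = 48.5651
Node d (S = 108.8): V_d = e^(−0.07)·[0.6695·0.0000 + 0.3305·0.0000] = 0.0000
Node 0 (S = 145): V_0 = e^(−0.07)·[0.6695·48.5651 + 0.3305·0.0000] = 30.3157

£30.32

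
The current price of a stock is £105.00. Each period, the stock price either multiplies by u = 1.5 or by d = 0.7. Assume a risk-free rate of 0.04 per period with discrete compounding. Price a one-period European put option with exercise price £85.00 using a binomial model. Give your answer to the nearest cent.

Risk-neutral probability p = (1 + 0.04 − 0.7)/(1.5 − 0.7) = 0.3400/0.8000 = 0.4250
Terminal stock prices: S_u = 157.5, S_d = 73.5
Terminal payoffs (K − S): max(-72.5, 0) = 0, max(11.5, 0) = 11.5
Node 0 (S = 105): V_0 = 1/1.04·[0.4250·0.0000 + 0.5750·11.5000] = 6.3582

£6.36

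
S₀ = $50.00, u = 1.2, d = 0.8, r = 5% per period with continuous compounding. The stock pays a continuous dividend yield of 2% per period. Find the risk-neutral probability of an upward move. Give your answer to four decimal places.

Per-period risk-free factor R = e^0.05 = 1.0513; dividend-adjusted growth = e^(0.05−0.02) = 1.0305.
Risk-neutral probability p = (1.0305 − 0.8)/(1.2 − 0.8) = 0.2305/0.4000 = 0.5761

p = 0.5761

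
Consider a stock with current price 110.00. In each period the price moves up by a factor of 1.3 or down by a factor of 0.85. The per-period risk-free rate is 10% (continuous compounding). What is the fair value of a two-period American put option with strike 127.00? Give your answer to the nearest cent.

17.00

Risk-neutral probability p = (e^0.1 − 0.85)/(1.3 − 0.85) = 0.2552/0.4500 = 0.5670
Terminal stock prices: S_uu = 185.9, S_ud = 121.5, S_dd = 79.47
Terminal payoffs (K − S): max(-58.9, 0) = 0, max(5.45, 0) = 5.45, max(47.53, 0) = 47.53
Node u (S = 143): continuation = e^(−0.1)·[0.5670·0.0000 + 0.4330·5.4500] = 2.1351; exercise value = 0.0000 ≤ continuation, so V_u = 2.1351
Node d (S = 93.5): continuation = e^(−0.1)·[0.5670·5.4500 + 0.4330·47.5250] = 21.4144; exercise value = 33.5000 > continuation, so V_d = 33.5000 (exercise)
Node 0 (S = 110): continuation = e^(−0.1)·[0.5670·2.1351 + 0.4330·33.5000] = 14.2192; exercise value = 17.0000 > continuation, so V_0 = 17.0000 (exercise)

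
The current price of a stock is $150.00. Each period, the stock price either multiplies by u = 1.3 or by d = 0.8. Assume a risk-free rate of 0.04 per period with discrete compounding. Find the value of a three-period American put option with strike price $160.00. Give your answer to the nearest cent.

$24.12

Risk-neutral probability p = (1 + 0.04 − 0.8)/(1.3 − 0.8) = 0.2400/0.5000 = 0.4800
Terminal stock prices: S_uuu = 329.6, S_uud = 202.8, S_udd = 124.8, S_ddd = 76.8
Terminal payoffs (K − S): max(-169.6, 0) = 0, max(-42.8, 0) = 0, max(35.2, 0) = 35.2, max(83.2, 0) = 83.2
Node uu (S = 253.5): continuation = 1/1.04·[0.4800·0.0000 + 0.5200·0.0000] = 0.0000; exercise value = 0.0000 ≤ continuation, so V_uu = 0.0000
Node ud (S = 156): continuation = 1/1.04·[0.4800·0.0000 + 0.5200·35.2000] = 17.6000; exercise value = 4.0000 ≤ continuation, so V_ud = 17.6000
Node dd (S = 96): continuation = 1/1.04·[0.4800·35.2000 + 0.5200·83.2000] = 57.8462; exercise value = 64.0000 > continuation, so V_dd = 64.0000 (exercise)
Node u (S = 195): continuation = 1/1.04·[0.4800·0.0000 + 0.5200·17.6000] = 8.8000; exercise value = 0.0000 ≤ continuation, so V_u = 8.8000
Node d (S = 120): continuation = 1/1.04·[0.4800·17.6000 + 0.5200·64.0000] = 40.1231; exercise value = 40.0000 ≤ continuation, so V_d = 40.1231
Node 0 (S = 150): continuation = 1/1.04·[0.4800·8.8000 + 0.5200·40.1231] = 24.1231; exercise value = 10.0000 ≤ continuation, so V_0 = 24.1231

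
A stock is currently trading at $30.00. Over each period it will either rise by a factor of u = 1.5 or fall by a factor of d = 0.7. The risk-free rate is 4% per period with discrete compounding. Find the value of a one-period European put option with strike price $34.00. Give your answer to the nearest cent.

$7.19

Risk-neutral probability p = (1 + 0.04 − 0.7)/(1.5 − 0.7) = 0.3400/0.8000 = 0.4250
Terminal stock prices: S_u = 45, S_d = 21
Terminal payoffs (K − S): max(-11, 0) = 0, max(13, 0) = 13
Node 0 (S = 30): V_0 = 1/1.04·[0.4250·0.0000 + 0.5750·13.0000] = 7.1875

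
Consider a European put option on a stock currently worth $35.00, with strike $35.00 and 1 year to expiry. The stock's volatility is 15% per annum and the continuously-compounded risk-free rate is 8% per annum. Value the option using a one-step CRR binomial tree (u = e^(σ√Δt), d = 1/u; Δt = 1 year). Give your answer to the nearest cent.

CRR parameters: u = e^(σ√Δt) = e^(0.15·√1) = 1.1618, d = 1/u = 0.8607
Per-period rate: rΔt = 0.08·1 = 0.08, so R = e^0.08 = 1.0833
Risk-neutral probability p = (e^0.08 − 0.8607)/(1.1618 − 0.8607) = 0.2226/0.3011 = 0.7392
Terminal stock prices: S_u = 40.66, S_d = 30.12
Terminal payoffs (K − S): max(-5.664, 0) = 0, max(4.875, 0) = 4.875
Node 0 (S = 35): V_0 = e^(−0.08)·[0.7392·0.0000 + 0.2608·4.8752] = 1.1739

$1.17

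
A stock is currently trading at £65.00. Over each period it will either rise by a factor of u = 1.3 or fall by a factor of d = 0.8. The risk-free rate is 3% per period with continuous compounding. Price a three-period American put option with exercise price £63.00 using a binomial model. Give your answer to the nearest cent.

Risk-neutral probability p = (e^0.03 − 0.8)/(1.3 − 0.8) = 0.2305/0.5000 = 0.4609
Terminal stock prices: S_uuu = 142.8, S_uud = 87.88, S_udd = 54.08, S_ddd = 33.28
Terminal payoffs (K − S): max(-79.81, 0) = 0, max(-24.88, 0) = 0, max(8.92, 0) = 8.92, max(29.72, 0) = 29.72
Node uu (S = 109.9): continuation = e^(−0.03)·[0.4609·0.0000 + 0.5391·0.0000] = 0.0000; exercise value = 0.0000 ≤ continuation, so V_uu = 0.0000
Node ud (S = 67.6): continuation = e^(−0.03)·[0.4609·0.0000 + 0.5391·8.9200] = 4.6666; exercise value = 0.0000 ≤ continuation, so V_ud = 4.6666
Node dd (S = 41.6): continuation = e^(−0.03)·[0.4609·8.9200 + 0.5391·29.7200] = 19.5381; exercise value = 21.4000 > continuation, so V_dd = 21.4000 (exercise)
Node u (S = 84.5): continuation = e^(−0.03)·[0.4609·0.0000 + 0.5391·4.6666] = 2.4414; exercise value = 0.0000 ≤ continuation, so V_u = 2.4414
Node d (S = 52): continuation = e^(−0.03)·[0.4609·4.6666 + 0.5391·21.4000] = 13.2829; exercise value = 11.0000 ≤ continuation, so V_d = 13.2829
Node 0 (S = 65): continuation = e^(−0.03)·[0.4609·2.4414 + 0.5391·13.2829] = 8.0410; exercise value = 0.0000 ≤ continuation, so V_0 = 8.0410

£8.04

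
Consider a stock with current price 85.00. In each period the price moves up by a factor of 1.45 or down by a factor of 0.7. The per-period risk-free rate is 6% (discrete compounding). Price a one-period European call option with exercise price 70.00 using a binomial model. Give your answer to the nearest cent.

24.11

Risk-neutral probability p = (1 + 0.06 − 0.7)/(1.45 − 0.7) = 0.3600/0.7500 = 0.4800
Terminal stock prices: S_u = 123.2, S_d = 59.5
Terminal payoffs (S − K): max(53.25, 0) = 53.25, max(-10.5, 0) = 0
Node 0 (S = 85): V_0 = 1/1.06·[0.4800·53.2500 + 0.5200·0.0000] = 24.1132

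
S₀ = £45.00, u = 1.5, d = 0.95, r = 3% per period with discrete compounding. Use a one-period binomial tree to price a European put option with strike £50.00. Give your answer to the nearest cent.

Risk-neutral probability p = (1 + 0.03 − 0.95)/(1.5 − 0.95) = 0.0800/0.5500 = 0.1455
Terminal stock prices: S_u = 67.5, S_d = 42.75
Terminal payoffs (K − S): max(-17.5, 0) = 0, max(7.25, 0) = 7.25
Node 0 (S = 45): V_0 = 1/1.03·[0.1455·0.0000 + 0.8545·7.2500] = 6.0150

£6.02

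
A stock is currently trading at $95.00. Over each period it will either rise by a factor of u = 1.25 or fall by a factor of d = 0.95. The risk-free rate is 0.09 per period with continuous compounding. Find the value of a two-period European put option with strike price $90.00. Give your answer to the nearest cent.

Risk-neutral probability p = (e^0.09 − 0.95)/(1.25 − 0.95) = 0.1442/0.3000 = 0.4806
Terminal stock prices: S_uu = 148.4, S_ud = 112.8, S_dd = 85.74
Terminal payoffs (K − S): max(-58.44, 0) = 0, max(-22.81, 0) = 0, max(4.263, 0) = 4.263
Node u (S = 118.8): V_u = e^(−0.09)·[0.4806·0.0000 + 0.5194·0.0000] = 0.0000
Node d (S = 90.25): V_d = e^(−0.09)·[0.4806·0.0000 + 0.5194·4.2625] = 2.0235
Node 0 (S = 95): V_0 = e^(−0.09)·[0.4806·0.0000 + 0.5194·2.0235] = 0.9606

$0.96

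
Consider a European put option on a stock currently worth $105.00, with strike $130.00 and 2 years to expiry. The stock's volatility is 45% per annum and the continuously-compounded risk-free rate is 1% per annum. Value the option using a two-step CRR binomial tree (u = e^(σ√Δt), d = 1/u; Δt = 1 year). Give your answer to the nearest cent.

CRR parameters: u = e^(σ√Δt) = e^(0.45·√1) = 1.5683, d = 1/u = 0.6376
Per-period rate: rΔt = 0.01·1 = 0.01, so R = e^0.01 = 1.0101
Risk-neutral probability p = (e^0.01 − 0.6376)/(1.5683 − 0.6376) = 0.3724/0.9307 = 0.4002
Terminal stock prices: S_uu = 258.3, S_ud = 105, S_dd = 42.69
Terminal payoffs (K − S): max(-128.3, 0) = 0, max(25, 0) = 25, max(87.31, 0) = 87.31
Node u (S = 164.7): V_u = e^(−0.01)·[0.4002·0.0000 + 0.5998·25.0000] = 14.8468
Node d (S = 66.95): V_d = e^(−0.01)·[0.4002·25.0000 + 0.5998·87.3102] = 61.7555
Node 0 (S = 105): V_0 = e^(−0.01)·[0.4002·14.8468 + 0.5998·61.7555] = 42.5569

$42.56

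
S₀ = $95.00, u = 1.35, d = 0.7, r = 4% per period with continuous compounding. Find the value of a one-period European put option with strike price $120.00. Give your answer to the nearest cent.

Risk-neutral probability p = (e^0.04 − 0.7)/(1.35 − 0.7) = 0.3408/0.6500 = 0.5243
Terminal stock prices: S_u = 128.2, S_d = 66.5
Terminal payoffs (K − S): max(-8.25, 0) = 0, max(53.5, 0) = 53.5
Node 0 (S = 95): V_0 = e^(−0.04)·[0.5243·0.0000 + 0.4757·53.5000] = 24.4508

$24.45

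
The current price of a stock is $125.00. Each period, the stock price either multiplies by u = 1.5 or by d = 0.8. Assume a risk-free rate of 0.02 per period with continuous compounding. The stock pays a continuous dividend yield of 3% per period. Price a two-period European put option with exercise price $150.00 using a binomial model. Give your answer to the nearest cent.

$35.69

Per-period risk-free factor R = e^0.02 = 1.0202; dividend-adjusted growth = e^(0.02−0.03) = 0.9900.
Risk-neutral probability p = (0.9900 − 0.8)/(1.5 − 0.8) = 0.1900/0.7000 = 0.2715
Terminal stock prices: S_uu = 281.2, S_ud = 150, S_dd = 80
Terminal payoffs (K − S): max(-131.2, 0) = 0, max(0, 0) = 0, max(70, 0) = 70
Node u (S = 187.5): V_u = e^(−0.02)·[0.2715·0.0000 + 0.7285·0.0000] = 0.0000
Node d (S = 100): V_d = e^(−0.02)·[0.2715·0.0000 + 0.7285·70.0000] = 49.9852
Node 0 (S = 125): V_0 = e^(−0.02)·[0.2715·0.0000 + 0.7285·49.9852] = 35.6932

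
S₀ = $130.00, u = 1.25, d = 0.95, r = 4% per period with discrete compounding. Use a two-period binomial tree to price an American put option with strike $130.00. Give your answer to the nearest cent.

$5.74

Risk-neutral probability p = (1 + 0.04 − 0.95)/(1.25 − 0.95) = 0.0900/0.3000 = 0.3000
Terminal stock prices: S_uu = 203.1, S_ud = 154.4, S_dd = 117.3
Terminal payoffs (K − S): max(-73.12, 0) = 0, max(-24.38, 0) = 0, max(12.67, 0) = 12.67
Node u (S = 162.5): continuation = 1/1.04·[0.3000·0.0000 + 0.7000·0.0000] = 0.0000; exercise value = 0.0000 ≤ continuation, so V_u = 0.0000
Node d (S = 123.5): continuation = 1/1.04·[0.3000·0.0000 + 0.7000·12.6750] = 8.5312; exercise value = 6.5000 ≤ continuation, so V_d = 8.5312
Node 0 (S = 130): continuation = 1/1.04·[0.3000·0.0000 + 0.7000·8.5312] = 5.7422; exercise value = 0.0000 ≤ continuation, so V_0 = 5.7422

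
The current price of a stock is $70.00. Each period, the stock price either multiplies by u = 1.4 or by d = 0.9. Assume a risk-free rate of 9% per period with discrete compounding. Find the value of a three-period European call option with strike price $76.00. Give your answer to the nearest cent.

$15.91

Risk-neutral probability p = (1 + 0.09 − 0.9)/(1.4 − 0.9) = 0.1900/0.5000 = 0.3800
Terminal stock prices: S_uuu = 192.1, S_uud = 123.5, S_udd = 79.38, S_ddd = 51.03
Terminal payoffs (S − K): max(116.1, 0) = 116.1, max(47.48, 0) = 47.48, max(3.38, 0) = 3.38, max(-24.97, 0) = 0
Node uu (S = 137.2): V_uu = 1/1.09·[0.3800·116.0800 + 0.6200·47.4800] = 67.4752
Node ud (S = 88.2): V_ud = 1/1.09·[0.3800·47.4800 + 0.6200·3.3800] = 18.4752
Node dd (S = 56.7): V_dd = 1/1.09·[0.3800·3.3800 + 0.6200·0.0000] = 1.1783
Node u (S = 98): V_u = 1/1.09·[0.3800·67.4752 + 0.6200·18.4752] = 34.0323
Node d (S = 63): V_d = 1/1.09·[0.3800·18.4752 + 0.6200·1.1783] = 7.1112
Node 0 (S = 70): V_0 = 1/1.09·[0.3800·34.0323 + 0.6200·7.1112] = 15.9094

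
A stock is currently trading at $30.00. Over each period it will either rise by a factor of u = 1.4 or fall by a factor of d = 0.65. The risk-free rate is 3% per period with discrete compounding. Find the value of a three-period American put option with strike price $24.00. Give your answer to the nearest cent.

Risk-neutral probability p = (1 + 0.03 − 0.65)/(1.4 − 0.65) = 0.3800/0.7500 = 0.5067
Terminal stock prices: S_uuu = 82.32, S_uud = 38.22, S_udd = 17.75, S_ddd = 8.239
Terminal payoffs (K − S): max(-58.32, 0) = 0, max(-14.22, 0) = 0, max(6.255, 0) = 6.255, max(15.76, 0) = 15.76
Node uu (S = 58.8): continuation = 1/1.03·[0.5067·0.0000 + 0.4933·0.0000] = 0.0000; exercise value = 0.0000 ≤ continuation, so V_uu = 0.0000
Node ud (S = 27.3): continuation = 1/1.03·[0.5067·0.0000 + 0.4933·6.2550] = 2.9959; exercise value = 0.0000 ≤ continuation, so V_ud = 2.9959
Node dd (S = 12.68): continuation = 1/1.03·[0.5067·6.2550 + 0.4933·15.7613] = 10.6260; exercise value = 11.3250 > continuation, so V_dd = 11.3250 (exercise)
Node u (S = 42): continuation = 1/1.03·[0.5067·0.0000 + 0.4933·2.9959] = 1.4349; exercise value = 0.0000 ≤ continuation, so V_u = 1.4349
Node d (S = 19.5): continuation = 1/1.03·[0.5067·2.9959 + 0.4933·11.3250] = 6.8980; exercise value = 4.5000 ≤ continuation, so V_d = 6.8980
Node 0 (S = 30): continuation = 1/1.03·[0.5067·1.4349 + 0.4933·6.8980] = 4.0098; exercise value = 0.0000 ≤ continuation, so V_0 = 4.0098

$4.01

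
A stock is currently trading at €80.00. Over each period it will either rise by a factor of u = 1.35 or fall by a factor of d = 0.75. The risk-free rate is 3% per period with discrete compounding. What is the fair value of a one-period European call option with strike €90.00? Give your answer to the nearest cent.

Risk-neutral probability p = (1 + 0.03 − 0.75)/(1.35 − 0.75) = 0.2800/0.6000 = 0.4667
Terminal stock prices: S_u = 108, S_d = 60
Terminal payoffs (S − K): max(18, 0) = 18, max(-30, 0) = 0
Node 0 (S = 80): V_0 = 1/1.03·[0.4667·18.0000 + 0.5333·0.0000] = 8.1553

€8.16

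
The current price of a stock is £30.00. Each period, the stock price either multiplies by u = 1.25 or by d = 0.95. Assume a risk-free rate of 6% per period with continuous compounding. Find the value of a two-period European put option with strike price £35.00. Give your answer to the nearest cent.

Risk-neutral probability p = (e^0.06 − 0.95)/(1.25 − 0.95) = 0.1118/0.3000 = 0.3728
Terminal stock prices: S_uu = 46.88, S_ud = 35.62, S_dd = 27.07
Terminal payoffs (K − S): max(-11.88, 0) = 0, max(-0.625, 0) = 0, max(7.925, 0) = 7.925
Node u (S = 37.5): V_u = e^(−0.06)·[0.3728·0.0000 + 0.6272·0.0000] = 0.0000
Node d (S = 28.5): V_d = e^(−0.06)·[0.3728·0.0000 + 0.6272·7.9250] = 4.6812
Node 0 (S = 30): V_0 = e^(−0.06)·[0.3728·0.0000 + 0.6272·4.6812] = 2.7651

£2.77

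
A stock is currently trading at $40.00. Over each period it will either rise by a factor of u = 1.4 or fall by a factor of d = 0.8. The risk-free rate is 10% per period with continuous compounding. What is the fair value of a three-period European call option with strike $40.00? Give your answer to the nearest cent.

$13.22

Risk-neutral probability p = (e^0.1 − 0.8)/(1.4 − 0.8) = 0.3052/0.6000 = 0.5086
Terminal stock prices: S_uuu = 109.8, S_uud = 62.72, S_udd = 35.84, S_ddd = 20.48
Terminal payoffs (S − K): max(69.76, 0) = 69.76, max(22.72, 0) = 22.72, max(-4.16, 0) = 0, max(-19.52, 0) = 0
Node uu (S = 78.4): V_uu = e^(−0.1)·[0.5086·69.7600 + 0.4914·22.7200] = 42.2065
Node ud (S = 44.8): V_ud = e^(−0.1)·[0.5086·22.7200 + 0.4914·0.0000] = 10.4561
Node dd (S = 25.6): V_dd = e^(−0.1)·[0.5086·0.0000 + 0.4914·0.0000] = 0.0000
Node u (S = 56): V_u = e^(−0.1)·[0.5086·42.2065 + 0.4914·10.4561] = 24.0731
Node d (S = 32): V_d = e^(−0.1)·[0.5086·10.4561 + 0.4914·0.0000] = 4.8121
Node 0 (S = 40): V_0 = e^(−0.1)·[0.5086·24.0731 + 0.4914·4.8121] = 13.2184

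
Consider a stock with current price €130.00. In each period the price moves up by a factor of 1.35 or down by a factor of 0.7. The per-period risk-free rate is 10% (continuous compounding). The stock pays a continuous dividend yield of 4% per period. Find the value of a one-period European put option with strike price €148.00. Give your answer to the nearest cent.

€22.86

Per-period risk-free factor R = e^0.1 = 1.1052; dividend-adjusted growth = e^(0.1−0.04) = 1.0618.
Risk-neutral probability p = (1.0618 − 0.7)/(1.35 − 0.7) = 0.3618/0.6500 = 0.5567
Terminal stock prices: S_u = 175.5, S_d = 91
Terminal payoffs (K − S): max(-27.5, 0) = 0, max(57, 0) = 57
Node 0 (S = 130): V_0 = e^(−0.1)·[0.5567·0.0000 + 0.4433·57.0000] = 22.8650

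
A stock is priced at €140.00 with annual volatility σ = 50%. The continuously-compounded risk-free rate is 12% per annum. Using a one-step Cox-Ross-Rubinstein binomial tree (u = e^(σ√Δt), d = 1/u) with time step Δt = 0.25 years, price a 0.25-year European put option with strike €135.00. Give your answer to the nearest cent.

€12.65

CRR parameters: u = e^(σ√Δt) = e^(0.5·√0.25) = 1.2840, d = 1/u = 0.7788
Per-period rate: rΔt = 0.12·0.25 = 0.03, so R = e^0.03 = 1.0305
Risk-neutral probability p = (e^0.03 − 0.7788)/(1.2840 − 0.7788) = 0.2517/0.5052 = 0.4981
Terminal stock prices: S_u = 179.8, S_d = 109
Terminal payoffs (K − S): max(-44.76, 0) = 0, max(25.97, 0) = 25.97
Node 0 (S = 140): V_0 = e^(−0.03)·[0.4981·0.0000 + 0.5019·25.9679] = 12.6480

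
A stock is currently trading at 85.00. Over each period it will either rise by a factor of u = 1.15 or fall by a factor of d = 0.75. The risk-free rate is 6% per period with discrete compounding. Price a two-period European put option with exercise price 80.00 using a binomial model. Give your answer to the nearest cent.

Risk-neutral probability p = (1 + 0.06 − 0.75)/(1.15 − 0.75) = 0.3100/0.4000 = 0.7750
Terminal stock prices: S_uu = 112.4, S_ud = 73.31, S_dd = 47.81
Terminal payoffs (K − S): max(-32.41, 0) = 0, max(6.688, 0) = 6.688, max(32.19, 0) = 32.19
Node u (S = 97.75): V_u = 1/1.06·[0.7750·0.0000 + 0.2250·6.6875] = 1.4195
Node d (S = 63.75): V_d = 1/1.06·[0.7750·6.6875 + 0.2250·32.1875] = 11.7217
Node 0 (S = 85): V_0 = 1/1.06·[0.7750·1.4195 + 0.2250·11.7217] = 3.5260

3.53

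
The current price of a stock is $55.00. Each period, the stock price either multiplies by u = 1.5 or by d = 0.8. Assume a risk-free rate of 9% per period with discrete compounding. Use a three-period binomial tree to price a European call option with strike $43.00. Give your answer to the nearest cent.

$24.10

Risk-neutral probability p = (1 + 0.09 − 0.8)/(1.5 − 0.8) = 0.2900/0.7000 = 0.4143
Terminal stock prices: S_uuu = 185.6, S_uud = 99, S_udd = 52.8, S_ddd = 28.16
Terminal payoffs (S − K): max(142.6, 0) = 142.6, max(56, 0) = 56, max(9.8, 0) = 9.8, max(-14.84, 0) = 0
Node uu (S = 123.8): V_uu = 1/1.09·[0.4143·142.6250 + 0.5857·56.0000] = 84.3005
Node ud (S = 66): V_ud = 1/1.09·[0.4143·56.0000 + 0.5857·9.8000] = 26.5505
Node dd (S = 35.2): V_dd = 1/1.09·[0.4143·9.8000 + 0.5857·0.0000] = 3.7248
Node u (S = 82.5): V_u = 1/1.09·[0.4143·84.3005 + 0.5857·26.5505] = 46.3078
Node d (S = 44): V_d = 1/1.09·[0.4143·26.5505 + 0.5857·3.7248] = 12.0928
Node 0 (S = 55): V_0 = 1/1.09·[0.4143·46.3078 + 0.5857·12.0928] = 24.0987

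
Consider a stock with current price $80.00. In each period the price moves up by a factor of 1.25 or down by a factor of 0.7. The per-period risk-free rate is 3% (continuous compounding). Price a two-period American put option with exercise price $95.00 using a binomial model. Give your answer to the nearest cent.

$20.75

Risk-neutral probability p = (e^0.03 − 0.7)/(1.25 − 0.7) = 0.3305/0.5500 = 0.6008
Terminal stock prices: S_uu = 125, S_ud = 70, S_dd = 39.2
Terminal payoffs (K − S): max(-30, 0) = 0, max(25, 0) = 25, max(55.8, 0) = 55.8
Node u (S = 100): continuation = e^(−0.03)·[0.6008·0.0000 + 0.3992·25.0000] = 9.6844; exercise value = 0.0000 ≤ continuation, so V_u = 9.6844
Node d (S = 56): continuation = e^(−0.03)·[0.6008·25.0000 + 0.3992·55.8000] = 36.1923; exercise value = 39.0000 > continuation, so V_d = 39.0000 (exercise)
Node 0 (S = 80): continuation = e^(−0.03)·[0.6008·9.6844 + 0.3992·39.0000] = 20.7544; exercise value = 15.0000 ≤ continuation, so V_0 = 20.7544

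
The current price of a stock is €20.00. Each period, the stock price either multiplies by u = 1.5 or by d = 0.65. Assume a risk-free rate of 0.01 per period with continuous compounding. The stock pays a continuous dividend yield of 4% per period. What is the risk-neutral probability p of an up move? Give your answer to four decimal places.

p = 0.3770

Per-period risk-free factor R = e^0.01 = 1.0101; dividend-adjusted growth = e^(0.01−0.04) = 0.9704.
Risk-neutral probability p = (0.9704 − 0.65)/(1.5 − 0.65) = 0.3204/0.8500 = 0.3770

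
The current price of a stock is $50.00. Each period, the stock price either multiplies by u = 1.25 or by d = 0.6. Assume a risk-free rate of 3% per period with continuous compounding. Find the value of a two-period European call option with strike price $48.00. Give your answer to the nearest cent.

$12.44

Risk-neutral probability p = (e^0.03 − 0.6)/(1.25 − 0.6) = 0.4305/0.6500 = 0.6622
Terminal stock prices: S_uu = 78.12, S_ud = 37.5, S_dd = 18
Terminal payoffs (S − K): max(30.12, 0) = 30.12, max(-10.5, 0) = 0, max(-30, 0) = 0
Node u (S = 62.5): V_u = e^(−0.03)·[0.6622·30.1250 + 0.3378·0.0000] = 19.3603
Node d (S = 30): V_d = e^(−0.03)·[0.6622·0.0000 + 0.3378·0.0000] = 0.0000
Node 0 (S = 50): V_0 = e^(−0.03)·[0.6622·19.3603 + 0.3378·0.0000] = 12.4422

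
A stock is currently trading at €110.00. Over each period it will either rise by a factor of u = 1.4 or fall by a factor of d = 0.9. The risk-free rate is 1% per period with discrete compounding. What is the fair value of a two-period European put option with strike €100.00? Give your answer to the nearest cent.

Risk-neutral probability p = (1 + 0.01 − 0.9)/(1.4 − 0.9) = 0.1100/0.5000 = 0.2200
Terminal stock prices: S_uu = 215.6, S_ud = 138.6, S_dd = 89.1
Terminal payoffs (K − S): max(-115.6, 0) = 0, max(-38.6, 0) = 0, max(10.9, 0) = 10.9
Node u (S = 154): V_u = 1/1.01·[0.2200·0.0000 + 0.7800·0.0000] = 0.0000
Node d (S = 99): V_d = 1/1.01·[0.2200·0.0000 + 0.7800·10.9000] = 8.4178
Node 0 (S = 110): V_0 = 1/1.01·[0.2200·0.0000 + 0.7800·8.4178] = 6.5009

€6.50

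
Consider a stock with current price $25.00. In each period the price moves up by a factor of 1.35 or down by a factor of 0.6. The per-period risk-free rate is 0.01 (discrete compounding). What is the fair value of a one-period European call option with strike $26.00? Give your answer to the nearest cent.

Risk-neutral probability p = (1 + 0.01 − 0.6)/(1.35 − 0.6) = 0.4100/0.7500 = 0.5467
Terminal stock prices: S_u = 33.75, S_d = 15
Terminal payoffs (S − K): max(7.75, 0) = 7.75, max(-11, 0) = 0
Node 0 (S = 25): V_0 = 1/1.01·[0.5467·7.7500 + 0.4533·0.0000] = 4.1947

$4.19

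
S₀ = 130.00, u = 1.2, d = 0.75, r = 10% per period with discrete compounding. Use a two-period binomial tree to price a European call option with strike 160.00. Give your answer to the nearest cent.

13.60

Risk-neutral probability p = (1 + 0.1 − 0.75)/(1.2 − 0.75) = 0.3500/0.4500 = 0.7778
Terminal stock prices: S_uu = 187.2, S_ud = 117, S_dd = 73.12
Terminal payoffs (S − K): max(27.2, 0) = 27.2, max(-43, 0) = 0, max(-86.88, 0) = 0
Node u (S = 156): V_u = 1/1.1·[0.7778·27.2000 + 0.2222·0.0000] = 19.2323
Node d (S = 97.5): V_d = 1/1.1·[0.7778·0.0000 + 0.2222·0.0000] = 0.0000
Node 0 (S = 130): V_0 = 1/1.1·[0.7778·19.2323 + 0.2222·0.0000] = 13.5986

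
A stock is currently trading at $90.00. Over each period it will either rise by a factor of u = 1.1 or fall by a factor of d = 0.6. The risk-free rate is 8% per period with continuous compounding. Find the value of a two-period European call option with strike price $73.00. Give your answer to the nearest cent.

Risk-neutral probability p = (e^0.08 − 0.6)/(1.1 − 0.6) = 0.4833/0.5000 = 0.9666
Terminal stock prices: S_uu = 108.9, S_ud = 59.4, S_dd = 32.4
Terminal payoffs (S − K): max(35.9, 0) = 35.9, max(-13.6, 0) = 0, max(-40.6, 0) = 0
Node u (S = 99): V_u = e^(−0.08)·[0.9666·35.9000 + 0.0334·0.0000] = 32.0321
Node d (S = 54): V_d = e^(−0.08)·[0.9666·0.0000 + 0.0334·0.0000] = 0.0000
Node 0 (S = 90): V_0 = e^(−0.08)·[0.9666·32.0321 + 0.0334·0.0000] = 28.5810

$28.58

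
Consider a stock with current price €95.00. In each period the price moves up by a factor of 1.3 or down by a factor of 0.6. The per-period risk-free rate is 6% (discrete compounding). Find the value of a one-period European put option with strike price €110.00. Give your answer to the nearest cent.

€17.14

Risk-neutral probability p = (1 + 0.06 − 0.6)/(1.3 − 0.6) = 0.4600/0.7000 = 0.6571
Terminal stock prices: S_u = 123.5, S_d = 57
Terminal payoffs (K − S): max(-13.5, 0) = 0, max(53, 0) = 53
Node 0 (S = 95): V_0 = 1/1.06·[0.6571·0.0000 + 0.3429·53.0000] = 17.1429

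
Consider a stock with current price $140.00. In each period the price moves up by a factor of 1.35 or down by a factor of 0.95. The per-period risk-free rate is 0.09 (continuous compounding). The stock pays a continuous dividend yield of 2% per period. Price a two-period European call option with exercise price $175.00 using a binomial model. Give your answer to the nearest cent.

$7.89

Per-period risk-free factor R = e^0.09 = 1.0942; dividend-adjusted growth = e^(0.09−0.02) = 1.0725.
Risk-neutral probability p = (1.0725 − 0.95)/(1.35 − 0.95) = 0.1225/0.4000 = 0.3063
Terminal stock prices: S_uu = 255.2, S_ud = 179.5, S_dd = 126.3
Terminal payoffs (S − K): max(80.15, 0) = 80.15, max(4.55, 0) = 4.55, max(-48.65, 0) = 0
Node u (S = 189): V_u = e^(−0.09)·[0.3063·80.1500 + 0.6937·4.5500] = 25.3196
Node d (S = 133): V_d = e^(−0.09)·[0.3063·4.5500 + 0.6937·0.0000] = 1.2736
Node 0 (S = 140): V_0 = e^(−0.09)·[0.3063·25.3196 + 0.6937·1.2736] = 7.8947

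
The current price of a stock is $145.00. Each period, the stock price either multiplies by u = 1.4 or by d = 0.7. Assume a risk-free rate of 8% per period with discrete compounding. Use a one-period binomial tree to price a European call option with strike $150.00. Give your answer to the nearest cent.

$26.64

Risk-neutral probability p = (1 + 0.08 − 0.7)/(1.4 − 0.7) = 0.3800/0.7000 = 0.5429
Terminal stock prices: S_u = 203, S_d = 101.5
Terminal payoffs (S − K): max(53, 0) = 53, max(-48.5, 0) = 0
Node 0 (S = 145): V_0 = 1/1.08·[0.5429·53.0000 + 0.4571·0.0000] = 26.6402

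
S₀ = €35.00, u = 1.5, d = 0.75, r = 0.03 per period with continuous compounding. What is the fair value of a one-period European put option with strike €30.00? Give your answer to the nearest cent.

Risk-neutral probability p = (e^0.03 − 0.75)/(1.5 − 0.75) = 0.2805/0.7500 = 0.3739
Terminal stock prices: S_u = 52.5, S_d = 26.25
Terminal payoffs (K − S): max(-22.5, 0) = 0, max(3.75, 0) = 3.75
Node 0 (S = 35): V_0 = e^(−0.03)·[0.3739·0.0000 + 0.6261·3.7500] = 2.2783

€2.28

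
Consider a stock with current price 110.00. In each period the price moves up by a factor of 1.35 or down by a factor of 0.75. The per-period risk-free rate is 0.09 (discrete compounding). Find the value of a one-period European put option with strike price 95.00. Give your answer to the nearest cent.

Risk-neutral probability p = (1 + 0.09 − 0.75)/(1.35 − 0.75) = 0.3400/0.6000 = 0.5667
Terminal stock prices: S_u = 148.5, S_d = 82.5
Terminal payoffs (K − S): max(-53.5, 0) = 0, max(12.5, 0) = 12.5
Node 0 (S = 110): V_0 = 1/1.09·[0.5667·0.0000 + 0.4333·12.5000] = 4.9694

4.97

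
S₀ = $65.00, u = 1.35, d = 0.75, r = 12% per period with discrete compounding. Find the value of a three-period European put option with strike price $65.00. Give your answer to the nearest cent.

Risk-neutral probability p = (1 + 0.12 − 0.75)/(1.35 − 0.75) = 0.3700/0.6000 = 0.6167
Terminal stock prices: S_uuu = 159.9, S_uud = 88.85, S_udd = 49.36, S_ddd = 27.42
Terminal payoffs (K − S): max(-94.92, 0) = 0, max(-23.85, 0) = 0, max(15.64, 0) = 15.64, max(37.58, 0) = 37.58
Node uu (S = 118.5): V_uu = 1/1.12·[0.6167·0.0000 + 0.3833·0.0000] = 0.0000
Node ud (S = 65.81): V_ud = 1/1.12·[0.6167·0.0000 + 0.3833·15.6406] = 5.3532
Node dd (S = 36.56): V_dd = 1/1.12·[0.6167·15.6406 + 0.3833·37.5781] = 21.4732
Node u (S = 87.75): V_u = 1/1.12·[0.6167·0.0000 + 0.3833·5.3532] = 1.8322
Node d (S = 48.75): V_d = 1/1.12·[0.6167·5.3532 + 0.3833·21.4732] = 10.2969
Node 0 (S = 65): V_0 = 1/1.12·[0.6167·1.8322 + 0.3833·10.2969] = 4.5330

$4.53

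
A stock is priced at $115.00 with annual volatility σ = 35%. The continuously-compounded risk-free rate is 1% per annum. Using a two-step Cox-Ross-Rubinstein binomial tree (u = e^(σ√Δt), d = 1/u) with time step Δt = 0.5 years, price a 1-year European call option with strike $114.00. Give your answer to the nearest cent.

CRR parameters: u = e^(σ√Δt) = e^(0.35·√0.5) = 1.2808, d = 1/u = 0.7808
Per-period rate: rΔt = 0.01·0.5 = 0.005, so R = e^0.005 = 1.0050
Risk-neutral probability p = (e^0.005 − 0.7808)/(1.2808 − 0.7808) = 0.2243/0.5000 = 0.4485
Terminal stock prices: S_uu = 188.7, S_ud = 115, S_dd = 70.1
Terminal payoffs (S − K): max(74.65, 0) = 74.65, max(1, 0) = 1, max(-43.9, 0) = 0
Node u (S = 147.3): V_u = e^(−0.005)·[0.4485·74.6525 + 0.5515·1.0000] = 33.8609
Node d (S = 89.79): V_d = e^(−0.005)·[0.4485·1.0000 + 0.5515·0.0000] = 0.4462
Node 0 (S = 115): V_0 = e^(−0.005)·[0.4485·33.8609 + 0.5515·0.4462] = 15.3546

$15.35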